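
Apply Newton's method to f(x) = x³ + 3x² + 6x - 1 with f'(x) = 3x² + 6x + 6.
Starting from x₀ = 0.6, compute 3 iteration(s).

f(x) = x³ + 3x² + 6x - 1
f'(x) = 3x² + 6x + 6
x₀ = 0.6

Newton-Raphson formula: x_{n+1} = x_n - f(x_n)/f'(x_n)

Iteration 1:
  f(0.600000) = 3.896000
  f'(0.600000) = 10.680000
  x_1 = 0.600000 - 3.896000/10.680000 = 0.235206
Iteration 2:
  f(0.235206) = 0.590214
  f'(0.235206) = 7.577202
  x_2 = 0.235206 - 0.590214/7.577202 = 0.157313
Iteration 3:
  f(0.157313) = 0.022011
  f'(0.157313) = 7.018118
  x_3 = 0.157313 - 0.022011/7.018118 = 0.154176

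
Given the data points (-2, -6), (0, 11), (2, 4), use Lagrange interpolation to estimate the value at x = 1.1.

Lagrange interpolation formula:
P(x) = Σ yᵢ × Lᵢ(x)
where Lᵢ(x) = Π_{j≠i} (x - xⱼ)/(xᵢ - xⱼ)

L_0(1.1) = (1.1 - 0)/(-2 - 0) × (1.1 - 2)/(-2 - 2) = -0.123750
L_1(1.1) = (1.1 - (-2))/(0 - (-2)) × (1.1 - 2)/(0 - 2) = 0.697500
L_2(1.1) = (1.1 - (-2))/(2 - (-2)) × (1.1 - 0)/(2 - 0) = 0.426250

P(1.1) = (-6)×L_0(1.1) + 11×L_1(1.1) + 4×L_2(1.1)
P(1.1) = 10.120000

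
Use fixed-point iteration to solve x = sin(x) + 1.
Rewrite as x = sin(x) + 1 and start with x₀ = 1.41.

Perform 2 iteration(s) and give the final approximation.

Equation: x = sin(x) + 1
Fixed-point form: x = sin(x) + 1
x₀ = 1.41

x_1 = g(1.410000) = 1.987100
x_2 = g(1.987100) = 1.914590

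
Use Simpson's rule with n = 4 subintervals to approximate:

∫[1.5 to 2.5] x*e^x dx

f(x) = x*e^x
a = 1.5, b = 2.5, n = 4
h = (b - a)/n = 0.250000

Simpson's rule: (h/3)[f(x₀) + 4f(x₁) + 2f(x₂) + ... + f(xₙ)]

x_0 = 1.5000, f(x_0) = 6.722534, coefficient = 1
x_1 = 1.7500, f(x_1) = 10.070555, coefficient = 4
x_2 = 2.0000, f(x_2) = 14.778112, coefficient = 2
x_3 = 2.2500, f(x_3) = 21.347406, coefficient = 4
x_4 = 2.5000, f(x_4) = 30.456235, coefficient = 1

I ≈ (0.250000/3) × 192.406834 = 16.033903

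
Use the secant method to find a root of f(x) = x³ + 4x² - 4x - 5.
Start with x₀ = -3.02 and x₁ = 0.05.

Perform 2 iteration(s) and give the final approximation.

f(x) = x³ + 4x² - 4x - 5
x₀ = -3.02, x₁ = 0.05

Secant formula: x_{n+1} = x_n - f(x_n)(x_n - x_{n-1})/(f(x_n) - f(x_{n-1}))

Iteration 1:
  f(-3.020000) = 16.017992
  f(0.050000) = -5.189875
  x_2 = 0.050000 - (-5.189875)×(0.050000 - (-3.020000))/(-5.189875 - 16.017992)
       = -0.701274
Iteration 2:
  f(0.050000) = -5.189875
  f(-0.701274) = -0.572640
  x_3 = -0.701274 - (-0.572640)×(-0.701274 - 0.050000)/(-0.572640 - (-5.189875))
       = -0.794449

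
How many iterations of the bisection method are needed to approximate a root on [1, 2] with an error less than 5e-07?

We need (b-a)/2^n ≤ 5e-07
(2 - 1)/2^n ≤ 5e-07
1/2^n ≤ 5e-07
2^n ≥ 2000000
n ≥ log₂(2000000) = 20.93
n ≥ 21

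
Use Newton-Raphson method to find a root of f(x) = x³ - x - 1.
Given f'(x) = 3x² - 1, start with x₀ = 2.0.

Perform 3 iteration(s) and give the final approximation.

f(x) = x³ - x - 1
f'(x) = 3x² - 1
x₀ = 2.0

Newton-Raphson formula: x_{n+1} = x_n - f(x_n)/f'(x_n)

Iteration 1:
  f(2.000000) = 5.000000
  f'(2.000000) = 11.000000
  x_1 = 2.000000 - 5.000000/11.000000 = 1.545455
Iteration 2:
  f(1.545455) = 1.145755
  f'(1.545455) = 6.165289
  x_2 = 1.545455 - 1.145755/6.165289 = 1.359615
Iteration 3:
  f(1.359615) = 0.153705
  f'(1.359615) = 4.545658
  x_3 = 1.359615 - 0.153705/4.545658 = 1.325801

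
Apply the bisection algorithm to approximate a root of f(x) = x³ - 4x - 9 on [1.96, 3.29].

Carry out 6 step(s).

f(x) = x³ - 4x - 9
Initial interval: [1.96, 3.29]

Iteration 1:
  c_1 = (1.960000 + 3.290000)/2 = 2.625000
  f(c_1) = f(2.625000) = -1.412109
  f(a) × f(c) ≥ 0, new interval: [2.625000, 3.290000]
Iteration 2:
  c_2 = (2.625000 + 3.290000)/2 = 2.957500
  f(c_2) = f(2.957500) = 5.038679
  f(a) × f(c) < 0, new interval: [2.625000, 2.957500]
Iteration 3:
  c_3 = (2.625000 + 2.957500)/2 = 2.791250
  f(c_3) = f(2.791250) = 1.581842
  f(a) × f(c) < 0, new interval: [2.625000, 2.791250]
Iteration 4:
  c_4 = (2.625000 + 2.791250)/2 = 2.708125
  f(c_4) = f(2.708125) = 0.028729
  f(a) × f(c) < 0, new interval: [2.625000, 2.708125]
Iteration 5:
  c_5 = (2.625000 + 2.708125)/2 = 2.666562
  f(c_5) = f(2.666562) = -0.705509
  f(a) × f(c) ≥ 0, new interval: [2.666562, 2.708125]
Iteration 6:
  c_6 = (2.666562 + 2.708125)/2 = 2.687344
  f(c_6) = f(2.687344) = -0.341872
  f(a) × f(c) ≥ 0, new interval: [2.687344, 2.708125]

After 6 iteration(s), the approximation is c_6 = 2.687344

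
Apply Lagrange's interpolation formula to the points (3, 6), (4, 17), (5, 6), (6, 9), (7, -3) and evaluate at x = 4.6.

Lagrange interpolation formula:
P(x) = Σ yᵢ × Lᵢ(x)
where Lᵢ(x) = Π_{j≠i} (x - xⱼ)/(xᵢ - xⱼ)

L_0(4.6) = (4.6 - 4)/(3 - 4) × (4.6 - 5)/(3 - 5) × (4.6 - 6)/(3 - 6) × (4.6 - 7)/(3 - 7) = -0.033600
L_1(4.6) = (4.6 - 3)/(4 - 3) × (4.6 - 5)/(4 - 5) × (4.6 - 6)/(4 - 6) × (4.6 - 7)/(4 - 7) = 0.358400
L_2(4.6) = (4.6 - 3)/(5 - 3) × (4.6 - 4)/(5 - 4) × (4.6 - 6)/(5 - 6) × (4.6 - 7)/(5 - 7) = 0.806400
L_3(4.6) = (4.6 - 3)/(6 - 3) × (4.6 - 4)/(6 - 4) × (4.6 - 5)/(6 - 5) × (4.6 - 7)/(6 - 7) = -0.153600
L_4(4.6) = (4.6 - 3)/(7 - 3) × (4.6 - 4)/(7 - 4) × (4.6 - 5)/(7 - 5) × (4.6 - 6)/(7 - 6) = 0.022400

P(4.6) = 6×L_0(4.6) + 17×L_1(4.6) + 6×L_2(4.6) + 9×L_3(4.6) + (-3)×L_4(4.6)
P(4.6) = 9.280000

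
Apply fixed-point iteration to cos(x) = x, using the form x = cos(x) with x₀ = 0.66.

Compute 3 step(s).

Equation: cos(x) = x
Fixed-point form: x = cos(x)
x₀ = 0.66

x_1 = g(0.660000) = 0.789992
x_2 = g(0.789992) = 0.703851
x_3 = g(0.703851) = 0.762356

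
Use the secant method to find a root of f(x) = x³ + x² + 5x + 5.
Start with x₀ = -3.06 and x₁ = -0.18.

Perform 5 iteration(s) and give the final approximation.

f(x) = x³ + x² + 5x + 5
x₀ = -3.06, x₁ = -0.18

Secant formula: x_{n+1} = x_n - f(x_n)(x_n - x_{n-1})/(f(x_n) - f(x_{n-1}))

Iteration 1:
  f(-3.060000) = -29.589016
  f(-0.180000) = 4.126568
  x_2 = -0.180000 - 4.126568×(-0.180000 - (-3.060000))/(4.126568 - (-29.589016))
       = -0.532493
Iteration 2:
  f(-0.180000) = 4.126568
  f(-0.532493) = 2.470095
  x_3 = -0.532493 - 2.470095×(-0.532493 - (-0.180000))/(2.470095 - 4.126568)
       = -1.058123
Iteration 3:
  f(-0.532493) = 2.470095
  f(-1.058123) = -0.355692
  x_4 = -1.058123 - (-0.355692)×(-1.058123 - (-0.532493))/(-0.355692 - 2.470095)
       = -0.991960
Iteration 4:
  f(-1.058123) = -0.355692
  f(-0.991960) = 0.048110
  x_5 = -0.991960 - 0.048110×(-0.991960 - (-1.058123))/(0.048110 - (-0.355692))
       = -0.999843
Iteration 5:
  f(-0.991960) = 0.048110
  f(-0.999843) = 0.000942
  x_6 = -0.999843 - 0.000942×(-0.999843 - (-0.991960))/(0.000942 - 0.048110)
       = -1.000000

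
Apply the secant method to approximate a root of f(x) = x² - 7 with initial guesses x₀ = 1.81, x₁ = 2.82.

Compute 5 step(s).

f(x) = x² - 7
x₀ = 1.81, x₁ = 2.82

Secant formula: x_{n+1} = x_n - f(x_n)(x_n - x_{n-1})/(f(x_n) - f(x_{n-1}))

Iteration 1:
  f(1.810000) = -3.723900
  f(2.820000) = 0.952400
  x_2 = 2.820000 - 0.952400×(2.820000 - 1.810000)/(0.952400 - (-3.723900))
       = 2.614298
Iteration 2:
  f(2.820000) = 0.952400
  f(2.614298) = -0.165446
  x_3 = 2.614298 - (-0.165446)×(2.614298 - 2.820000)/(-0.165446 - 0.952400)
       = 2.644743
Iteration 3:
  f(2.614298) = -0.165446
  f(2.644743) = -0.005336
  x_4 = 2.644743 - (-0.005336)×(2.644743 - 2.614298)/(-0.005336 - (-0.165446))
       = 2.645757
Iteration 4:
  f(2.644743) = -0.005336
  f(2.645757) = 0.000032
  x_5 = 2.645757 - 0.000032×(2.645757 - 2.644743)/(0.000032 - (-0.005336))
       = 2.645751
Iteration 5:
  f(2.645757) = 0.000032
  f(2.645751) = 0.000000
  x_6 = 2.645751 - 0.000000×(2.645751 - 2.645757)/(0.000000 - 0.000032)
       = 2.645751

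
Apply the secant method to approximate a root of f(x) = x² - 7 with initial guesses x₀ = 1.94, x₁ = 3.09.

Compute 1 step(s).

f(x) = x² - 7
x₀ = 1.94, x₁ = 3.09

Secant formula: x_{n+1} = x_n - f(x_n)(x_n - x_{n-1})/(f(x_n) - f(x_{n-1}))

Iteration 1:
  f(1.940000) = -3.236400
  f(3.090000) = 2.548100
  x_2 = 3.090000 - 2.548100×(3.090000 - 1.940000)/(2.548100 - (-3.236400))
       = 2.583419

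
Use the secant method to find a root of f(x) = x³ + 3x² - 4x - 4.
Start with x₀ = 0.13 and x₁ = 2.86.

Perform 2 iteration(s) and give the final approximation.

f(x) = x³ + 3x² - 4x - 4
x₀ = 0.13, x₁ = 2.86

Secant formula: x_{n+1} = x_n - f(x_n)(x_n - x_{n-1})/(f(x_n) - f(x_{n-1}))

Iteration 1:
  f(0.130000) = -4.467103
  f(2.860000) = 32.492456
  x_2 = 2.860000 - 32.492456×(2.860000 - 0.130000)/(32.492456 - (-4.467103))
       = 0.459960
Iteration 2:
  f(2.860000) = 32.492456
  f(0.459960) = -5.107840
  x_3 = 0.459960 - (-5.107840)×(0.459960 - 2.860000)/(-5.107840 - 32.492456)
       = 0.785996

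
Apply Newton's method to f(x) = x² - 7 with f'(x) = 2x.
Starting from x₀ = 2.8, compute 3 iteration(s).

f(x) = x² - 7
f'(x) = 2x
x₀ = 2.8

Newton-Raphson formula: x_{n+1} = x_n - f(x_n)/f'(x_n)

Iteration 1:
  f(2.800000) = 0.840000
  f'(2.800000) = 5.600000
  x_1 = 2.800000 - 0.840000/5.600000 = 2.650000
Iteration 2:
  f(2.650000) = 0.022500
  f'(2.650000) = 5.300000
  x_2 = 2.650000 - 0.022500/5.300000 = 2.645755
Iteration 3:
  f(2.645755) = 0.000018
  f'(2.645755) = 5.291509
  x_3 = 2.645755 - 0.000018/5.291509 = 2.645751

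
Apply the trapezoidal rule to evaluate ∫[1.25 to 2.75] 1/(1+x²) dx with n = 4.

f(x) = 1/(1+x²)
a = 1.25, b = 2.75, n = 4
h = (b - a)/n = 0.375000

Trapezoidal rule: (h/2)[f(x₀) + 2f(x₁) + 2f(x₂) + ... + f(xₙ)]

x_0 = 1.2500, f(x_0) = 0.390244, coefficient = 1
x_1 = 1.6250, f(x_1) = 0.274678, coefficient = 2
x_2 = 2.0000, f(x_2) = 0.200000, coefficient = 2
x_3 = 2.3750, f(x_3) = 0.150588, coefficient = 2
x_4 = 2.7500, f(x_4) = 0.116788, coefficient = 1

I ≈ (0.375000/2) × 1.757565 = 0.329543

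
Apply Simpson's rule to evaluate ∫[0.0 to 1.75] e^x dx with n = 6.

f(x) = e^x
a = 0.0, b = 1.75, n = 6
h = (b - a)/n = 0.291667

Simpson's rule: (h/3)[f(x₀) + 4f(x₁) + 2f(x₂) + ... + f(xₙ)]

x_0 = 0.0000, f(x_0) = 1.000000, coefficient = 1
x_1 = 0.2917, f(x_1) = 1.338657, coefficient = 4
x_2 = 0.5833, f(x_2) = 1.792002, coefficient = 2
x_3 = 0.8750, f(x_3) = 2.398875, coefficient = 4
x_4 = 1.1667, f(x_4) = 3.211271, coefficient = 2
x_5 = 1.4583, f(x_5) = 4.298789, coefficient = 4
x_6 = 1.7500, f(x_6) = 5.754603, coefficient = 1

I ≈ (0.291667/3) × 48.906431 = 4.754792
Exact value: 4.754603
Error: 0.000189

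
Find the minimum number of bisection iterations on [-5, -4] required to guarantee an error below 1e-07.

We need (b-a)/2^n ≤ 1e-07
(-4 - (-5))/2^n ≤ 1e-07
1/2^n ≤ 1e-07
2^n ≥ 10000000
n ≥ log₂(10000000) = 23.25
n ≥ 24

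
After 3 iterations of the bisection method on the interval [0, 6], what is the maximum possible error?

Bisection error bound: |error| ≤ (b-a)/2^n
|error| ≤ (6 - 0)/2^3 = 6/2^3
|error| ≤ 0.7500000000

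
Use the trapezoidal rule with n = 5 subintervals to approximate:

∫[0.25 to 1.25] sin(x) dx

f(x) = sin(x)
a = 0.25, b = 1.25, n = 5
h = (b - a)/n = 0.200000

Trapezoidal rule: (h/2)[f(x₀) + 2f(x₁) + 2f(x₂) + ... + f(xₙ)]

x_0 = 0.2500, f(x_0) = 0.247404, coefficient = 1
x_1 = 0.4500, f(x_1) = 0.434966, coefficient = 2
x_2 = 0.6500, f(x_2) = 0.605186, coefficient = 2
x_3 = 0.8500, f(x_3) = 0.751280, coefficient = 2
x_4 = 1.0500, f(x_4) = 0.867423, coefficient = 2
x_5 = 1.2500, f(x_5) = 0.948985, coefficient = 1

I ≈ (0.200000/2) × 6.514100 = 0.651410
Exact value: 0.653590
Error: 0.002180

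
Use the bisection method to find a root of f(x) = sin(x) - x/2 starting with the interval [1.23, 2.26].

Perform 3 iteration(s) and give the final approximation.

f(x) = sin(x) - x/2
Initial interval: [1.23, 2.26]

Iteration 1:
  c_1 = (1.230000 + 2.260000)/2 = 1.745000
  f(c_1) = f(1.745000) = 0.112365
  f(a) × f(c) ≥ 0, new interval: [1.745000, 2.260000]
Iteration 2:
  c_2 = (1.745000 + 2.260000)/2 = 2.002500
  f(c_2) = f(2.002500) = -0.092996
  f(a) × f(c) < 0, new interval: [1.745000, 2.002500]
Iteration 3:
  c_3 = (1.745000 + 2.002500)/2 = 1.873750
  f(c_3) = f(1.873750) = 0.017584
  f(a) × f(c) ≥ 0, new interval: [1.873750, 2.002500]

After 3 iteration(s), the approximation is c_3 = 1.873750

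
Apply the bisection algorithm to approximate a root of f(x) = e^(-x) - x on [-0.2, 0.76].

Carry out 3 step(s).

f(x) = e^(-x) - x
Initial interval: [-0.2, 0.76]

Iteration 1:
  c_1 = (-0.200000 + 0.760000)/2 = 0.280000
  f(c_1) = f(0.280000) = 0.475784
  f(a) × f(c) ≥ 0, new interval: [0.280000, 0.760000]
Iteration 2:
  c_2 = (0.280000 + 0.760000)/2 = 0.520000
  f(c_2) = f(0.520000) = 0.074521
  f(a) × f(c) ≥ 0, new interval: [0.520000, 0.760000]
Iteration 3:
  c_3 = (0.520000 + 0.760000)/2 = 0.640000
  f(c_3) = f(0.640000) = -0.112708
  f(a) × f(c) < 0, new interval: [0.520000, 0.640000]

After 3 iteration(s), the approximation is c_3 = 0.640000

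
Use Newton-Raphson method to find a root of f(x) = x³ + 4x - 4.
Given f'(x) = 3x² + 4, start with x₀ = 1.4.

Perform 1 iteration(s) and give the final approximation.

f(x) = x³ + 4x - 4
f'(x) = 3x² + 4
x₀ = 1.4

Newton-Raphson formula: x_{n+1} = x_n - f(x_n)/f'(x_n)

Iteration 1:
  f(1.400000) = 4.344000
  f'(1.400000) = 9.880000
  x_1 = 1.400000 - 4.344000/9.880000 = 0.960324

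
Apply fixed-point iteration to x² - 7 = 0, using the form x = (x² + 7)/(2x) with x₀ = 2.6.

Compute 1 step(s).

Equation: x² - 7 = 0
Fixed-point form: x = (x² + 7)/(2x)
x₀ = 2.6

x_1 = g(2.600000) = 2.646154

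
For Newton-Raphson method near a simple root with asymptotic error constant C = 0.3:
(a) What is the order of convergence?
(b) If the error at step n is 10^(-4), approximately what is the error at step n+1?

(a) Newton-Raphson has quadratic (order 2) convergence near simple roots.
    This means |e_{n+1}| ≈ C|e_n|².

(b) With |e_n| = 10^(-4) and C = 0.3:
    |e_{n+1}| ≈ 0.3 × (10^(-4))² = 0.3 × 10^(-8)

(a) 2 (quadratic); (b) |e_{n+1}| ≈ 3.000e-09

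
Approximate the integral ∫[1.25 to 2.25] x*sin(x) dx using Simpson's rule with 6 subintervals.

f(x) = x*sin(x)
a = 1.25, b = 2.25, n = 6
h = (b - a)/n = 0.166667

Simpson's rule: (h/3)[f(x₀) + 4f(x₁) + 2f(x₂) + ... + f(xₙ)]

x_0 = 1.2500, f(x_0) = 1.186231, coefficient = 1
x_1 = 1.4167, f(x_1) = 1.399873, coefficient = 4
x_2 = 1.5833, f(x_2) = 1.583209, coefficient = 2
x_3 = 1.7500, f(x_3) = 1.721975, coefficient = 4
x_4 = 1.9167, f(x_4) = 1.803163, coefficient = 2
x_5 = 2.0833, f(x_5) = 1.815632, coefficient = 4
x_6 = 2.2500, f(x_6) = 1.750665, coefficient = 1

I ≈ (0.166667/3) × 29.459559 = 1.636642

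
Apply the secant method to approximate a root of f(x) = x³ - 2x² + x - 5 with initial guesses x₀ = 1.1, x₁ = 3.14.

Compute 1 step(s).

f(x) = x³ - 2x² + x - 5
x₀ = 1.1, x₁ = 3.14

Secant formula: x_{n+1} = x_n - f(x_n)(x_n - x_{n-1})/(f(x_n) - f(x_{n-1}))

Iteration 1:
  f(1.100000) = -4.989000
  f(3.140000) = 9.379944
  x_2 = 3.140000 - 9.379944×(3.140000 - 1.100000)/(9.379944 - (-4.989000))
       = 1.808303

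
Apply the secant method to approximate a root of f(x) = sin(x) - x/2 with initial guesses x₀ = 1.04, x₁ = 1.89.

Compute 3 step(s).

f(x) = sin(x) - x/2
x₀ = 1.04, x₁ = 1.89

Secant formula: x_{n+1} = x_n - f(x_n)(x_n - x_{n-1})/(f(x_n) - f(x_{n-1}))

Iteration 1:
  f(1.040000) = 0.342404
  f(1.890000) = 0.004486
  x_2 = 1.890000 - 0.004486×(1.890000 - 1.040000)/(0.004486 - 0.342404)
       = 1.901283
Iteration 2:
  f(1.890000) = 0.004486
  f(1.901283) = -0.004757
  x_3 = 1.901283 - (-0.004757)×(1.901283 - 1.890000)/(-0.004757 - 0.004486)
       = 1.895476
Iteration 3:
  f(1.901283) = -0.004757
  f(1.895476) = 0.000015
  x_4 = 1.895476 - 0.000015×(1.895476 - 1.901283)/(0.000015 - (-0.004757))
       = 1.895494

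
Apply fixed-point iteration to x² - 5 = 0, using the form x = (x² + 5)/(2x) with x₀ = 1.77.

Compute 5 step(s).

Equation: x² - 5 = 0
Fixed-point form: x = (x² + 5)/(2x)
x₀ = 1.77

x_1 = g(1.770000) = 2.297429
x_2 = g(2.297429) = 2.236887
x_3 = g(2.236887) = 2.236068
x_4 = g(2.236068) = 2.236068
x_5 = g(2.236068) = 2.236068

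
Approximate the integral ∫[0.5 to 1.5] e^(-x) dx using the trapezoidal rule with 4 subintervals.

f(x) = e^(-x)
a = 0.5, b = 1.5, n = 4
h = (b - a)/n = 0.250000

Trapezoidal rule: (h/2)[f(x₀) + 2f(x₁) + 2f(x₂) + ... + f(xₙ)]

x_0 = 0.5000, f(x_0) = 0.606531, coefficient = 1
x_1 = 0.7500, f(x_1) = 0.472367, coefficient = 2
x_2 = 1.0000, f(x_2) = 0.367879, coefficient = 2
x_3 = 1.2500, f(x_3) = 0.286505, coefficient = 2
x_4 = 1.5000, f(x_4) = 0.223130, coefficient = 1

I ≈ (0.250000/2) × 3.083162 = 0.385395
Exact value: 0.383400
Error: 0.001995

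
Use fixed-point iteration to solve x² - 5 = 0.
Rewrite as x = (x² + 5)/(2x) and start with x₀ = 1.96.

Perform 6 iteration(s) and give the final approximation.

Equation: x² - 5 = 0
Fixed-point form: x = (x² + 5)/(2x)
x₀ = 1.96

x_1 = g(1.960000) = 2.255510
x_2 = g(2.255510) = 2.236152
x_3 = g(2.236152) = 2.236068
x_4 = g(2.236068) = 2.236068
x_5 = g(2.236068) = 2.236068
x_6 = g(2.236068) = 2.236068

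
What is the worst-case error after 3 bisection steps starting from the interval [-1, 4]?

Bisection error bound: |error| ≤ (b-a)/2^n
|error| ≤ (4 - (-1))/2^3 = 5/2^3
|error| ≤ 0.6250000000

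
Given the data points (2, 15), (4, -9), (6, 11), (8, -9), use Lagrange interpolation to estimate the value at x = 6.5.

Lagrange interpolation formula:
P(x) = Σ yᵢ × Lᵢ(x)
where Lᵢ(x) = Π_{j≠i} (x - xⱼ)/(xᵢ - xⱼ)

L_0(6.5) = (6.5 - 4)/(2 - 4) × (6.5 - 6)/(2 - 6) × (6.5 - 8)/(2 - 8) = 0.039062
L_1(6.5) = (6.5 - 2)/(4 - 2) × (6.5 - 6)/(4 - 6) × (6.5 - 8)/(4 - 8) = -0.210938
L_2(6.5) = (6.5 - 2)/(6 - 2) × (6.5 - 4)/(6 - 4) × (6.5 - 8)/(6 - 8) = 1.054688
L_3(6.5) = (6.5 - 2)/(8 - 2) × (6.5 - 4)/(8 - 4) × (6.5 - 6)/(8 - 6) = 0.117188

P(6.5) = 15×L_0(6.5) + (-9)×L_1(6.5) + 11×L_2(6.5) + (-9)×L_3(6.5)
P(6.5) = 13.031250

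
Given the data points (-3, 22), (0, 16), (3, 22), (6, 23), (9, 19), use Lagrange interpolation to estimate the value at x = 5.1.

Lagrange interpolation formula:
P(x) = Σ yᵢ × Lᵢ(x)
where Lᵢ(x) = Π_{j≠i} (x - xⱼ)/(xᵢ - xⱼ)

L_0(5.1) = (5.1 - 0)/(-3 - 0) × (5.1 - 3)/(-3 - 3) × (5.1 - 6)/(-3 - 6) × (5.1 - 9)/(-3 - 9) = 0.019338
L_1(5.1) = (5.1 - (-3))/(0 - (-3)) × (5.1 - 3)/(0 - 3) × (5.1 - 6)/(0 - 6) × (5.1 - 9)/(0 - 9) = -0.122850
L_2(5.1) = (5.1 - (-3))/(3 - (-3)) × (5.1 - 0)/(3 - 0) × (5.1 - 6)/(3 - 6) × (5.1 - 9)/(3 - 9) = 0.447525
L_3(5.1) = (5.1 - (-3))/(6 - (-3)) × (5.1 - 0)/(6 - 0) × (5.1 - 3)/(6 - 3) × (5.1 - 9)/(6 - 9) = 0.696150
L_4(5.1) = (5.1 - (-3))/(9 - (-3)) × (5.1 - 0)/(9 - 0) × (5.1 - 3)/(9 - 3) × (5.1 - 6)/(9 - 6) = -0.040163

P(5.1) = 22×L_0(5.1) + 16×L_1(5.1) + 22×L_2(5.1) + 23×L_3(5.1) + 19×L_4(5.1)
P(5.1) = 23.553738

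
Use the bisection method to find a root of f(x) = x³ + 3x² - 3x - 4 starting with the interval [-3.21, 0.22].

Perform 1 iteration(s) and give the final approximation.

f(x) = x³ + 3x² - 3x - 4
Initial interval: [-3.21, 0.22]

Iteration 1:
  c_1 = (-3.210000 + 0.220000)/2 = -1.495000
  f(c_1) = f(-1.495000) = 3.848713
  f(a) × f(c) ≥ 0, new interval: [-1.495000, 0.220000]

After 1 iteration(s), the approximation is c_1 = -1.495000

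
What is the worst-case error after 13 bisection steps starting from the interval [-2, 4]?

Bisection error bound: |error| ≤ (b-a)/2^n
|error| ≤ (4 - (-2))/2^13 = 6/2^13
|error| ≤ 0.0007324219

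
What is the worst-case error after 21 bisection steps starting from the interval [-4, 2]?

Bisection error bound: |error| ≤ (b-a)/2^n
|error| ≤ (2 - (-4))/2^21 = 6/2^21
|error| ≤ 0.0000028610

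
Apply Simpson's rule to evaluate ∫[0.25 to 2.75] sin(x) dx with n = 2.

f(x) = sin(x)
a = 0.25, b = 2.75, n = 2
h = (b - a)/n = 1.250000

Simpson's rule: (h/3)[f(x₀) + 4f(x₁) + 2f(x₂) + ... + f(xₙ)]

x_0 = 0.2500, f(x_0) = 0.247404, coefficient = 1
x_1 = 1.5000, f(x_1) = 0.997495, coefficient = 4
x_2 = 2.7500, f(x_2) = 0.381661, coefficient = 1

I ≈ (1.250000/3) × 4.619045 = 1.924602
Exact value: 1.893215
Error: 0.031387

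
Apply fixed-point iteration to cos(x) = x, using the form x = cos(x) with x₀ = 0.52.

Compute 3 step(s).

Equation: cos(x) = x
Fixed-point form: x = cos(x)
x₀ = 0.52

x_1 = g(0.520000) = 0.867819
x_2 = g(0.867819) = 0.646492
x_3 = g(0.646492) = 0.798202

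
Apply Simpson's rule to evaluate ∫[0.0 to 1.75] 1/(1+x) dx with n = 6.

f(x) = 1/(1+x)
a = 0.0, b = 1.75, n = 6
h = (b - a)/n = 0.291667

Simpson's rule: (h/3)[f(x₀) + 4f(x₁) + 2f(x₂) + ... + f(xₙ)]

x_0 = 0.0000, f(x_0) = 1.000000, coefficient = 1
x_1 = 0.2917, f(x_1) = 0.774194, coefficient = 4
x_2 = 0.5833, f(x_2) = 0.631579, coefficient = 2
x_3 = 0.8750, f(x_3) = 0.533333, coefficient = 4
x_4 = 1.1667, f(x_4) = 0.461538, coefficient = 2
x_5 = 1.4583, f(x_5) = 0.406780, coefficient = 4
x_6 = 1.7500, f(x_6) = 0.363636, coefficient = 1

I ≈ (0.291667/3) × 10.407097 = 1.011801
Exact value: 1.011601
Error: 0.000200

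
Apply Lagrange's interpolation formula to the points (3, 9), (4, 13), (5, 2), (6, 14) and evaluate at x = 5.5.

Lagrange interpolation formula:
P(x) = Σ yᵢ × Lᵢ(x)
where Lᵢ(x) = Π_{j≠i} (x - xⱼ)/(xᵢ - xⱼ)

L_0(5.5) = (5.5 - 4)/(3 - 4) × (5.5 - 5)/(3 - 5) × (5.5 - 6)/(3 - 6) = 0.062500
L_1(5.5) = (5.5 - 3)/(4 - 3) × (5.5 - 5)/(4 - 5) × (5.5 - 6)/(4 - 6) = -0.312500
L_2(5.5) = (5.5 - 3)/(5 - 3) × (5.5 - 4)/(5 - 4) × (5.5 - 6)/(5 - 6) = 0.937500
L_3(5.5) = (5.5 - 3)/(6 - 3) × (5.5 - 4)/(6 - 4) × (5.5 - 5)/(6 - 5) = 0.312500

P(5.5) = 9×L_0(5.5) + 13×L_1(5.5) + 2×L_2(5.5) + 14×L_3(5.5)
P(5.5) = 2.750000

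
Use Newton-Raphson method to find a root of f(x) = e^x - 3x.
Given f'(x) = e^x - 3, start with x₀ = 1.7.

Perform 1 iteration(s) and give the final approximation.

f(x) = e^x - 3x
f'(x) = e^x - 3
x₀ = 1.7

Newton-Raphson formula: x_{n+1} = x_n - f(x_n)/f'(x_n)

Iteration 1:
  f(1.700000) = 0.373947
  f'(1.700000) = 2.473947
  x_1 = 1.700000 - 0.373947/2.473947 = 1.548846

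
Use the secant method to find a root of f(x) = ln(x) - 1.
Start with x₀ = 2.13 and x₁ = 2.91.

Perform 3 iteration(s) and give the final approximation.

f(x) = ln(x) - 1
x₀ = 2.13, x₁ = 2.91

Secant formula: x_{n+1} = x_n - f(x_n)(x_n - x_{n-1})/(f(x_n) - f(x_{n-1}))

Iteration 1:
  f(2.130000) = -0.243878
  f(2.910000) = 0.068153
  x_2 = 2.910000 - 0.068153×(2.910000 - 2.130000)/(0.068153 - (-0.243878))
       = 2.739634
Iteration 2:
  f(2.910000) = 0.068153
  f(2.739634) = 0.007824
  x_3 = 2.739634 - 0.007824×(2.739634 - 2.910000)/(0.007824 - 0.068153)
       = 2.717538
Iteration 3:
  f(2.739634) = 0.007824
  f(2.717538) = -0.000274
  x_4 = 2.717538 - (-0.000274)×(2.717538 - 2.739634)/(-0.000274 - 0.007824)
       = 2.718285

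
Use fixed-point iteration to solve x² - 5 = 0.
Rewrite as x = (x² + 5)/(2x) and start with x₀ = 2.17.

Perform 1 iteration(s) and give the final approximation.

Equation: x² - 5 = 0
Fixed-point form: x = (x² + 5)/(2x)
x₀ = 2.17

x_1 = g(2.170000) = 2.237074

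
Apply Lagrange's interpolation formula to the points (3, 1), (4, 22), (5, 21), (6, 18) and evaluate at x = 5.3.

Lagrange interpolation formula:
P(x) = Σ yᵢ × Lᵢ(x)
where Lᵢ(x) = Π_{j≠i} (x - xⱼ)/(xᵢ - xⱼ)

L_0(5.3) = (5.3 - 4)/(3 - 4) × (5.3 - 5)/(3 - 5) × (5.3 - 6)/(3 - 6) = 0.045500
L_1(5.3) = (5.3 - 3)/(4 - 3) × (5.3 - 5)/(4 - 5) × (5.3 - 6)/(4 - 6) = -0.241500
L_2(5.3) = (5.3 - 3)/(5 - 3) × (5.3 - 4)/(5 - 4) × (5.3 - 6)/(5 - 6) = 1.046500
L_3(5.3) = (5.3 - 3)/(6 - 3) × (5.3 - 4)/(6 - 4) × (5.3 - 5)/(6 - 5) = 0.149500

P(5.3) = 1×L_0(5.3) + 22×L_1(5.3) + 21×L_2(5.3) + 18×L_3(5.3)
P(5.3) = 19.400000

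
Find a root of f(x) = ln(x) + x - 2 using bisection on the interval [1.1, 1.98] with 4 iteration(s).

f(x) = ln(x) + x - 2
Initial interval: [1.1, 1.98]

Iteration 1:
  c_1 = (1.100000 + 1.980000)/2 = 1.540000
  f(c_1) = f(1.540000) = -0.028218
  f(a) × f(c) ≥ 0, new interval: [1.540000, 1.980000]
Iteration 2:
  c_2 = (1.540000 + 1.980000)/2 = 1.760000
  f(c_2) = f(1.760000) = 0.325314
  f(a) × f(c) < 0, new interval: [1.540000, 1.760000]
Iteration 3:
  c_3 = (1.540000 + 1.760000)/2 = 1.650000
  f(c_3) = f(1.650000) = 0.150775
  f(a) × f(c) < 0, new interval: [1.540000, 1.650000]
Iteration 4:
  c_4 = (1.540000 + 1.650000)/2 = 1.595000
  f(c_4) = f(1.595000) = 0.061874
  f(a) × f(c) < 0, new interval: [1.540000, 1.595000]

After 4 iteration(s), the approximation is c_4 = 1.595000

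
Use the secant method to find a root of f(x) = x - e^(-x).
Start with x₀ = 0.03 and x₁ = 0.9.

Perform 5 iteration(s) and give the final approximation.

f(x) = x - e^(-x)
x₀ = 0.03, x₁ = 0.9

Secant formula: x_{n+1} = x_n - f(x_n)(x_n - x_{n-1})/(f(x_n) - f(x_{n-1}))

Iteration 1:
  f(0.030000) = -0.940446
  f(0.900000) = 0.493430
  x_2 = 0.900000 - 0.493430×(0.900000 - 0.030000)/(0.493430 - (-0.940446))
       = 0.600613
Iteration 2:
  f(0.900000) = 0.493430
  f(0.600613) = 0.052137
  x_3 = 0.600613 - 0.052137×(0.600613 - 0.900000)/(0.052137 - 0.493430)
       = 0.565241
Iteration 3:
  f(0.600613) = 0.052137
  f(0.565241) = -0.002982
  x_4 = 0.565241 - (-0.002982)×(0.565241 - 0.600613)/(-0.002982 - 0.052137)
       = 0.567155
Iteration 4:
  f(0.565241) = -0.002982
  f(0.567155) = 0.000018
  x_5 = 0.567155 - 0.000018×(0.567155 - 0.565241)/(0.000018 - (-0.002982))
       = 0.567143
Iteration 5:
  f(0.567155) = 0.000018
  f(0.567143) = 0.000000
  x_6 = 0.567143 - 0.000000×(0.567143 - 0.567155)/(0.000000 - 0.000018)
       = 0.567143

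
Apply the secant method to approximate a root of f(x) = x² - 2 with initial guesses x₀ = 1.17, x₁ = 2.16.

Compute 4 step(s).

f(x) = x² - 2
x₀ = 1.17, x₁ = 2.16

Secant formula: x_{n+1} = x_n - f(x_n)(x_n - x_{n-1})/(f(x_n) - f(x_{n-1}))

Iteration 1:
  f(1.170000) = -0.631100
  f(2.160000) = 2.665600
  x_2 = 2.160000 - 2.665600×(2.160000 - 1.170000)/(2.665600 - (-0.631100))
       = 1.359520
Iteration 2:
  f(2.160000) = 2.665600
  f(1.359520) = -0.151707
  x_3 = 1.359520 - (-0.151707)×(1.359520 - 2.160000)/(-0.151707 - 2.665600)
       = 1.402624
Iteration 3:
  f(1.359520) = -0.151707
  f(1.402624) = -0.032646
  x_4 = 1.402624 - (-0.032646)×(1.402624 - 1.359520)/(-0.032646 - (-0.151707))
       = 1.414443
Iteration 4:
  f(1.402624) = -0.032646
  f(1.414443) = 0.000649
  x_5 = 1.414443 - 0.000649×(1.414443 - 1.402624)/(0.000649 - (-0.032646))
       = 1.414213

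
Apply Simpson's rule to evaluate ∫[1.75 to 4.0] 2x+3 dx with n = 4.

f(x) = 2x+3
a = 1.75, b = 4.0, n = 4
h = (b - a)/n = 0.562500

Simpson's rule: (h/3)[f(x₀) + 4f(x₁) + 2f(x₂) + ... + f(xₙ)]

x_0 = 1.7500, f(x_0) = 6.500000, coefficient = 1
x_1 = 2.3125, f(x_1) = 7.625000, coefficient = 4
x_2 = 2.8750, f(x_2) = 8.750000, coefficient = 2
x_3 = 3.4375, f(x_3) = 9.875000, coefficient = 4
x_4 = 4.0000, f(x_4) = 11.000000, coefficient = 1

I ≈ (0.562500/3) × 105.000000 = 19.687500
Exact value: 19.687500
Error: 0.000000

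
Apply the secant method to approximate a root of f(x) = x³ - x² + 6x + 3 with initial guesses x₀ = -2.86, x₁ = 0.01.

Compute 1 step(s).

f(x) = x³ - x² + 6x + 3
x₀ = -2.86, x₁ = 0.01

Secant formula: x_{n+1} = x_n - f(x_n)(x_n - x_{n-1})/(f(x_n) - f(x_{n-1}))

Iteration 1:
  f(-2.860000) = -45.733256
  f(0.010000) = 3.059901
  x_2 = 0.010000 - 3.059901×(0.010000 - (-2.860000))/(3.059901 - (-45.733256))
       = -0.169983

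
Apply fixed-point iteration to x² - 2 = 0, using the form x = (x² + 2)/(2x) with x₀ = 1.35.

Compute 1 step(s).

Equation: x² - 2 = 0
Fixed-point form: x = (x² + 2)/(2x)
x₀ = 1.35

x_1 = g(1.350000) = 1.415741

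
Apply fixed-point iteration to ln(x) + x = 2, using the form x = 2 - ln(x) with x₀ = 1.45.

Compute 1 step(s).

Equation: ln(x) + x = 2
Fixed-point form: x = 2 - ln(x)
x₀ = 1.45

x_1 = g(1.450000) = 1.628436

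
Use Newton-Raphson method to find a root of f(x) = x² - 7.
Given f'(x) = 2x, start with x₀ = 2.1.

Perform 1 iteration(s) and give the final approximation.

f(x) = x² - 7
f'(x) = 2x
x₀ = 2.1

Newton-Raphson formula: x_{n+1} = x_n - f(x_n)/f'(x_n)

Iteration 1:
  f(2.100000) = -2.590000
  f'(2.100000) = 4.200000
  x_1 = 2.100000 - (-2.590000)/4.200000 = 2.716667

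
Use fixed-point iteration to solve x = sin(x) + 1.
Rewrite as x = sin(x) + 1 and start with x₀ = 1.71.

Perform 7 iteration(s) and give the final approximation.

Equation: x = sin(x) + 1
Fixed-point form: x = sin(x) + 1
x₀ = 1.71

x_1 = g(1.710000) = 1.990327
x_2 = g(1.990327) = 1.913280
x_3 = g(1.913280) = 1.941923
x_4 = g(1.941923) = 1.931919
x_5 = g(1.931919) = 1.935501
x_6 = g(1.935501) = 1.934229
x_7 = g(1.934229) = 1.934682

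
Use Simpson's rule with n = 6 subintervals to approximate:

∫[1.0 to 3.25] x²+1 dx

f(x) = x²+1
a = 1.0, b = 3.25, n = 6
h = (b - a)/n = 0.375000

Simpson's rule: (h/3)[f(x₀) + 4f(x₁) + 2f(x₂) + ... + f(xₙ)]

x_0 = 1.0000, f(x_0) = 2.000000, coefficient = 1
x_1 = 1.3750, f(x_1) = 2.890625, coefficient = 4
x_2 = 1.7500, f(x_2) = 4.062500, coefficient = 2
x_3 = 2.1250, f(x_3) = 5.515625, coefficient = 4
x_4 = 2.5000, f(x_4) = 7.250000, coefficient = 2
x_5 = 2.8750, f(x_5) = 9.265625, coefficient = 4
x_6 = 3.2500, f(x_6) = 11.562500, coefficient = 1

I ≈ (0.375000/3) × 106.875000 = 13.359375
Exact value: 13.359375
Error: 0.000000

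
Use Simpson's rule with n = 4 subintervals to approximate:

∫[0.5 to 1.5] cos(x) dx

f(x) = cos(x)
a = 0.5, b = 1.5, n = 4
h = (b - a)/n = 0.250000

Simpson's rule: (h/3)[f(x₀) + 4f(x₁) + 2f(x₂) + ... + f(xₙ)]

x_0 = 0.5000, f(x_0) = 0.877583, coefficient = 1
x_1 = 0.7500, f(x_1) = 0.731689, coefficient = 4
x_2 = 1.0000, f(x_2) = 0.540302, coefficient = 2
x_3 = 1.2500, f(x_3) = 0.315322, coefficient = 4
x_4 = 1.5000, f(x_4) = 0.070737, coefficient = 1

I ≈ (0.250000/3) × 6.216969 = 0.518081
Exact value: 0.518069
Error: 0.000011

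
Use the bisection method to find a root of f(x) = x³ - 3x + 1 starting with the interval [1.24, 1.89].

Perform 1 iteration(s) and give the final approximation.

f(x) = x³ - 3x + 1
Initial interval: [1.24, 1.89]

Iteration 1:
  c_1 = (1.240000 + 1.890000)/2 = 1.565000
  f(c_1) = f(1.565000) = 0.138037
  f(a) × f(c) < 0, new interval: [1.240000, 1.565000]

After 1 iteration(s), the approximation is c_1 = 1.565000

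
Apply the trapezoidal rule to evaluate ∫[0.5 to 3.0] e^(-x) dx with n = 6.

f(x) = e^(-x)
a = 0.5, b = 3.0, n = 6
h = (b - a)/n = 0.416667

Trapezoidal rule: (h/2)[f(x₀) + 2f(x₁) + 2f(x₂) + ... + f(xₙ)]

x_0 = 0.5000, f(x_0) = 0.606531, coefficient = 1
x_1 = 0.9167, f(x_1) = 0.399850, coefficient = 2
x_2 = 1.3333, f(x_2) = 0.263597, coefficient = 2
x_3 = 1.7500, f(x_3) = 0.173774, coefficient = 2
x_4 = 2.1667, f(x_4) = 0.114559, coefficient = 2
x_5 = 2.5833, f(x_5) = 0.075522, coefficient = 2
x_6 = 3.0000, f(x_6) = 0.049787, coefficient = 1

I ≈ (0.416667/2) × 2.710921 = 0.564775
Exact value: 0.556744
Error: 0.008032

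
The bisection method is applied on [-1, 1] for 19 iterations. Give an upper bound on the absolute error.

Bisection error bound: |error| ≤ (b-a)/2^n
|error| ≤ (1 - (-1))/2^19 = 2/2^19
|error| ≤ 0.0000038147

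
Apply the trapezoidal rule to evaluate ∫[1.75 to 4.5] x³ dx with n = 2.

f(x) = x³
a = 1.75, b = 4.5, n = 2
h = (b - a)/n = 1.375000

Trapezoidal rule: (h/2)[f(x₀) + 2f(x₁) + 2f(x₂) + ... + f(xₙ)]

x_0 = 1.7500, f(x_0) = 5.359375, coefficient = 1
x_1 = 3.1250, f(x_1) = 30.517578, coefficient = 2
x_2 = 4.5000, f(x_2) = 91.125000, coefficient = 1

I ≈ (1.375000/2) × 157.519531 = 108.294678
Exact value: 100.170898
Error: 8.123779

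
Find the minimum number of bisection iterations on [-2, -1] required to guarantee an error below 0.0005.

We need (b-a)/2^n ≤ 0.0005
(-1 - (-2))/2^n ≤ 0.0005
1/2^n ≤ 0.0005
2^n ≥ 2000
n ≥ log₂(2000) = 10.97
n ≥ 11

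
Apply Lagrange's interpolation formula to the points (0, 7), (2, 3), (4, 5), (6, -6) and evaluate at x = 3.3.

Lagrange interpolation formula:
P(x) = Σ yᵢ × Lᵢ(x)
where Lᵢ(x) = Π_{j≠i} (x - xⱼ)/(xᵢ - xⱼ)

L_0(3.3) = (3.3 - 2)/(0 - 2) × (3.3 - 4)/(0 - 4) × (3.3 - 6)/(0 - 6) = -0.051188
L_1(3.3) = (3.3 - 0)/(2 - 0) × (3.3 - 4)/(2 - 4) × (3.3 - 6)/(2 - 6) = 0.389813
L_2(3.3) = (3.3 - 0)/(4 - 0) × (3.3 - 2)/(4 - 2) × (3.3 - 6)/(4 - 6) = 0.723937
L_3(3.3) = (3.3 - 0)/(6 - 0) × (3.3 - 2)/(6 - 2) × (3.3 - 4)/(6 - 4) = -0.062563

P(3.3) = 7×L_0(3.3) + 3×L_1(3.3) + 5×L_2(3.3) + (-6)×L_3(3.3)
P(3.3) = 4.806188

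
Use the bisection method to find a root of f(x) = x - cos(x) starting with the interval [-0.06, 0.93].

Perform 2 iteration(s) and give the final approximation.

f(x) = x - cos(x)
Initial interval: [-0.06, 0.93]

Iteration 1:
  c_1 = (-0.060000 + 0.930000)/2 = 0.435000
  f(c_1) = f(0.435000) = -0.471870
  f(a) × f(c) ≥ 0, new interval: [0.435000, 0.930000]
Iteration 2:
  c_2 = (0.435000 + 0.930000)/2 = 0.682500
  f(c_2) = f(0.682500) = -0.093498
  f(a) × f(c) ≥ 0, new interval: [0.682500, 0.930000]

After 2 iteration(s), the approximation is c_2 = 0.682500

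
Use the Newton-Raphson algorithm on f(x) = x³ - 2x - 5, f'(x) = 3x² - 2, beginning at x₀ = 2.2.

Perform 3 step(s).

f(x) = x³ - 2x - 5
f'(x) = 3x² - 2
x₀ = 2.2

Newton-Raphson formula: x_{n+1} = x_n - f(x_n)/f'(x_n)

Iteration 1:
  f(2.200000) = 1.248000
  f'(2.200000) = 12.520000
  x_1 = 2.200000 - 1.248000/12.520000 = 2.100319
Iteration 2:
  f(2.100319) = 0.064589
  f'(2.100319) = 11.234026
  x_2 = 2.100319 - 0.064589/11.234026 = 2.094570
Iteration 3:
  f(2.094570) = 0.000208
  f'(2.094570) = 11.161672
  x_3 = 2.094570 - 0.000208/11.161672 = 2.094551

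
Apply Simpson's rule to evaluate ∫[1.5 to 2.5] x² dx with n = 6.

f(x) = x²
a = 1.5, b = 2.5, n = 6
h = (b - a)/n = 0.166667

Simpson's rule: (h/3)[f(x₀) + 4f(x₁) + 2f(x₂) + ... + f(xₙ)]

x_0 = 1.5000, f(x_0) = 2.250000, coefficient = 1
x_1 = 1.6667, f(x_1) = 2.777778, coefficient = 4
x_2 = 1.8333, f(x_2) = 3.361111, coefficient = 2
x_3 = 2.0000, f(x_3) = 4.000000, coefficient = 4
x_4 = 2.1667, f(x_4) = 4.694444, coefficient = 2
x_5 = 2.3333, f(x_5) = 5.444444, coefficient = 4
x_6 = 2.5000, f(x_6) = 6.250000, coefficient = 1

I ≈ (0.166667/3) × 73.500000 = 4.083333
Exact value: 4.083333
Error: 0.000000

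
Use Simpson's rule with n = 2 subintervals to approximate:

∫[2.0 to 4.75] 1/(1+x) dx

f(x) = 1/(1+x)
a = 2.0, b = 4.75, n = 2
h = (b - a)/n = 1.375000

Simpson's rule: (h/3)[f(x₀) + 4f(x₁) + 2f(x₂) + ... + f(xₙ)]

x_0 = 2.0000, f(x_0) = 0.333333, coefficient = 1
x_1 = 3.3750, f(x_1) = 0.228571, coefficient = 4
x_2 = 4.7500, f(x_2) = 0.173913, coefficient = 1

I ≈ (1.375000/3) × 1.421532 = 0.651536
Exact value: 0.650588
Error: 0.000948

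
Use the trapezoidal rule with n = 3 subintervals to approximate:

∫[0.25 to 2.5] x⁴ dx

f(x) = x⁴
a = 0.25, b = 2.5, n = 3
h = (b - a)/n = 0.750000

Trapezoidal rule: (h/2)[f(x₀) + 2f(x₁) + 2f(x₂) + ... + f(xₙ)]

x_0 = 0.2500, f(x_0) = 0.003906, coefficient = 1
x_1 = 1.0000, f(x_1) = 1.000000, coefficient = 2
x_2 = 1.7500, f(x_2) = 9.378906, coefficient = 2
x_3 = 2.5000, f(x_3) = 39.062500, coefficient = 1

I ≈ (0.750000/2) × 59.824219 = 22.434082
Exact value: 19.531055
Error: 2.903027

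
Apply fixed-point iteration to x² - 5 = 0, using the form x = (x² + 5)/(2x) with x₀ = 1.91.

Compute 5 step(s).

Equation: x² - 5 = 0
Fixed-point form: x = (x² + 5)/(2x)
x₀ = 1.91

x_1 = g(1.910000) = 2.263901
x_2 = g(2.263901) = 2.236239
x_3 = g(2.236239) = 2.236068
x_4 = g(2.236068) = 2.236068
x_5 = g(2.236068) = 2.236068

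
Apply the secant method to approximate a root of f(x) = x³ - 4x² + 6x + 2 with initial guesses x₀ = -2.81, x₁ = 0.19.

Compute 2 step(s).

f(x) = x³ - 4x² + 6x + 2
x₀ = -2.81, x₁ = 0.19

Secant formula: x_{n+1} = x_n - f(x_n)(x_n - x_{n-1})/(f(x_n) - f(x_{n-1}))

Iteration 1:
  f(-2.810000) = -68.632441
  f(0.190000) = 3.002459
  x_2 = 0.190000 - 3.002459×(0.190000 - (-2.810000))/(3.002459 - (-68.632441))
       = 0.064260
Iteration 2:
  f(0.190000) = 3.002459
  f(0.064260) = 2.369308
  x_3 = 0.064260 - 2.369308×(0.064260 - 0.190000)/(2.369308 - 3.002459)
       = -0.406270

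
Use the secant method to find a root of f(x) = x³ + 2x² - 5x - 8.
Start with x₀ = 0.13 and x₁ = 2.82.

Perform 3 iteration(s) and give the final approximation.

f(x) = x³ + 2x² - 5x - 8
x₀ = 0.13, x₁ = 2.82

Secant formula: x_{n+1} = x_n - f(x_n)(x_n - x_{n-1})/(f(x_n) - f(x_{n-1}))

Iteration 1:
  f(0.130000) = -8.614003
  f(2.820000) = 16.230568
  x_2 = 2.820000 - 16.230568×(2.820000 - 0.130000)/(16.230568 - (-8.614003))
       = 1.062665
Iteration 2:
  f(2.820000) = 16.230568
  f(1.062665) = -9.854789
  x_3 = 1.062665 - (-9.854789)×(1.062665 - 2.820000)/(-9.854789 - 16.230568)
       = 1.726569
Iteration 3:
  f(1.062665) = -9.854789
  f(1.726569) = -5.523793
  x_4 = 1.726569 - (-5.523793)×(1.726569 - 1.062665)/(-5.523793 - (-9.854789))
       = 2.573318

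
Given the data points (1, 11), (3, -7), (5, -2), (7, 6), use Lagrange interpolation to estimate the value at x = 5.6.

Lagrange interpolation formula:
P(x) = Σ yᵢ × Lᵢ(x)
where Lᵢ(x) = Π_{j≠i} (x - xⱼ)/(xᵢ - xⱼ)

L_0(5.6) = (5.6 - 3)/(1 - 3) × (5.6 - 5)/(1 - 5) × (5.6 - 7)/(1 - 7) = 0.045500
L_1(5.6) = (5.6 - 1)/(3 - 1) × (5.6 - 5)/(3 - 5) × (5.6 - 7)/(3 - 7) = -0.241500
L_2(5.6) = (5.6 - 1)/(5 - 1) × (5.6 - 3)/(5 - 3) × (5.6 - 7)/(5 - 7) = 1.046500
L_3(5.6) = (5.6 - 1)/(7 - 1) × (5.6 - 3)/(7 - 3) × (5.6 - 5)/(7 - 5) = 0.149500

P(5.6) = 11×L_0(5.6) + (-7)×L_1(5.6) + (-2)×L_2(5.6) + 6×L_3(5.6)
P(5.6) = 0.995000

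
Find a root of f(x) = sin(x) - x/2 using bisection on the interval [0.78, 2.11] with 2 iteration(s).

f(x) = sin(x) - x/2
Initial interval: [0.78, 2.11]

Iteration 1:
  c_1 = (0.780000 + 2.110000)/2 = 1.445000
  f(c_1) = f(1.445000) = 0.269598
  f(a) × f(c) ≥ 0, new interval: [1.445000, 2.110000]
Iteration 2:
  c_2 = (1.445000 + 2.110000)/2 = 1.777500
  f(c_2) = f(1.777500) = 0.089963
  f(a) × f(c) ≥ 0, new interval: [1.777500, 2.110000]

After 2 iteration(s), the approximation is c_2 = 1.777500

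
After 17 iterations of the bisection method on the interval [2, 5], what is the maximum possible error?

Bisection error bound: |error| ≤ (b-a)/2^n
|error| ≤ (5 - 2)/2^17 = 3/2^17
|error| ≤ 0.0000228882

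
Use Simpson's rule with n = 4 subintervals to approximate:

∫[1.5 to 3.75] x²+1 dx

f(x) = x²+1
a = 1.5, b = 3.75, n = 4
h = (b - a)/n = 0.562500

Simpson's rule: (h/3)[f(x₀) + 4f(x₁) + 2f(x₂) + ... + f(xₙ)]

x_0 = 1.5000, f(x_0) = 3.250000, coefficient = 1
x_1 = 2.0625, f(x_1) = 5.253906, coefficient = 4
x_2 = 2.6250, f(x_2) = 7.890625, coefficient = 2
x_3 = 3.1875, f(x_3) = 11.160156, coefficient = 4
x_4 = 3.7500, f(x_4) = 15.062500, coefficient = 1

I ≈ (0.562500/3) × 99.750000 = 18.703125
Exact value: 18.703125
Error: 0.000000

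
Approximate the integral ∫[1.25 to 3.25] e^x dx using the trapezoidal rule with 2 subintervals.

f(x) = e^x
a = 1.25, b = 3.25, n = 2
h = (b - a)/n = 1.000000

Trapezoidal rule: (h/2)[f(x₀) + 2f(x₁) + 2f(x₂) + ... + f(xₙ)]

x_0 = 1.2500, f(x_0) = 3.490343, coefficient = 1
x_1 = 2.2500, f(x_1) = 9.487736, coefficient = 2
x_2 = 3.2500, f(x_2) = 25.790340, coefficient = 1

I ≈ (1.000000/2) × 48.256155 = 24.128077
Exact value: 22.299997
Error: 1.828080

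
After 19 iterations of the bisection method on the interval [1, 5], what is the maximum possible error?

Bisection error bound: |error| ≤ (b-a)/2^n
|error| ≤ (5 - 1)/2^19 = 4/2^19
|error| ≤ 0.0000076294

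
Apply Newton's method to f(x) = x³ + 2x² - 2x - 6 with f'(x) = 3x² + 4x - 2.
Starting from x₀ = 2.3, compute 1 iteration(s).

f(x) = x³ + 2x² - 2x - 6
f'(x) = 3x² + 4x - 2
x₀ = 2.3

Newton-Raphson formula: x_{n+1} = x_n - f(x_n)/f'(x_n)

Iteration 1:
  f(2.300000) = 12.147000
  f'(2.300000) = 23.070000
  x_1 = 2.300000 - 12.147000/23.070000 = 1.773472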